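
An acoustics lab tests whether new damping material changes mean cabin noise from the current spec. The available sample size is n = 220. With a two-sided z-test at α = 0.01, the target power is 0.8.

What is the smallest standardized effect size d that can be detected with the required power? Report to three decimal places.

d ≈ 0.230

Required noncentrality: δ = z_{0.005} + z_{0.20} = 2.576 + 0.842 = 3.417.
(The second rejection-region term Φ(−δ − z_{α/2}) is negligible and dropped.)
δ = d·√n ⇒ d = δ/√n = 3.417/√220 = 0.2304.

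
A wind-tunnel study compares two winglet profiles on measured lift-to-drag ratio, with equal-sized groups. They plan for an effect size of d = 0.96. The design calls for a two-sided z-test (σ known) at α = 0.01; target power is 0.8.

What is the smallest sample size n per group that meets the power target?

Set Φ(δ − 2.576) = 0.8; then δ − 2.576 = Φ⁻¹(0.8) = 0.842, giving δ = 3.417.
(The Φ(−δ − z_{α/2}) term is vanishingly small for δ > 0 and is dropped in the standard sample-size formula.)
δ = d·√(n/2) ⇒ n = 2(δ/d)² = 2 × (3.417 / 0.96)² = 25.34.
Rounding up, n = 26 per group.

n = 26 per group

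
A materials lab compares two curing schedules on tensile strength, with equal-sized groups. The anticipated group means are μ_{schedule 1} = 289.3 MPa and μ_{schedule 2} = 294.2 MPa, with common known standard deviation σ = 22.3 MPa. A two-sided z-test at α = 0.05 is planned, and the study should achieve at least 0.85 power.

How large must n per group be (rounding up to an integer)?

n = 372 per group

Standardized effect: d = |μ_{schedule 1} − μ_{schedule 2}| / σ = |289.3 − 294.2| / 22.3 = 0.2197
Set Φ(δ − 1.960) = 0.85; then δ − 1.960 = Φ⁻¹(0.85) = 1.036, giving δ = 2.996.
(Ignoring the negligible lower-tail rejection probability gives the usual closed-form inversion.)
δ = d·√(n/2) ⇒ n = 2(δ/d)² = 2 × (2.996 / 0.2197)² = 371.92.
Round up to the next whole unit.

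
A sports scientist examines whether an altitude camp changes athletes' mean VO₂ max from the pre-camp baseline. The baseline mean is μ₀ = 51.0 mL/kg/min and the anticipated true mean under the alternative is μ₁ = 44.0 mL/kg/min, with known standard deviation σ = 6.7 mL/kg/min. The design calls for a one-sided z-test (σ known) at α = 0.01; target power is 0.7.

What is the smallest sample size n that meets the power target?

n = 8

Standardized effect: d = |μ₁ − μ₀| / σ = |44.0 − 51.0| / 6.7 = 1.0448
For power 0.7 need Φ(δ − z_{0.01}) = 0.7, so δ = z_{0.01} + z_{0.30} = 2.326 + 0.524 = 2.851.
δ = d·√n ⇒ n = (δ/d)² = (2.851 / 1.0448)² = 7.45.
Round up to the next whole unit.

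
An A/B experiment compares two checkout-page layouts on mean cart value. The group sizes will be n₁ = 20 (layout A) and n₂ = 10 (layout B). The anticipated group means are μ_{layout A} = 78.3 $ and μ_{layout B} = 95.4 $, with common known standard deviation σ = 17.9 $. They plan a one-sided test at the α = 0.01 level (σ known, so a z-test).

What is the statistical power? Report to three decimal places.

Power ≈ 0.556

Standardized effect: d = |μ_{layout A} − μ_{layout B}| / σ = |78.3 − 95.4| / 17.9 = 0.9553
Noncentrality parameter: δ = d / √(1/n₁ + 1/n₂) = 0.9553 / √(1/20 + 1/10) = 2.4666
Critical value for a one-sided test at α = 0.01: z_α = 2.326.
Power = P(Z > 2.326 − δ) = Φ(0.140) = 0.5558.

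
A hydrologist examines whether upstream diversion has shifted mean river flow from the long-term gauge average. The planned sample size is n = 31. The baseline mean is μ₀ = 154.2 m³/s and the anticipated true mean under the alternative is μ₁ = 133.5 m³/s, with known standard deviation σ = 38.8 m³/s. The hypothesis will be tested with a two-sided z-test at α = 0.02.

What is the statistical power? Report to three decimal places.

Standardized effect: d = |μ₁ − μ₀| / σ = |133.5 − 154.2| / 38.8 = 0.5335
Noncentrality parameter: δ = d·√n = 0.5335 × √31 = 2.9704
Two-sided α = 0.02 → critical value z_{0.01} = 2.326.
Power = Φ(δ − 2.326) + Φ(−δ − 2.326) = Φ(0.644) + Φ(-5.297) = 0.7402 + 0.0000 = 0.7402.

Power ≈ 0.740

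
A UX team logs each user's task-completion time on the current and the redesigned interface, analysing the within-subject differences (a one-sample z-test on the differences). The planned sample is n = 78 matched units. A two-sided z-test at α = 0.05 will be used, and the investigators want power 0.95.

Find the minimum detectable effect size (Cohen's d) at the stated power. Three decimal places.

Required noncentrality: δ = z_{0.025} + z_{0.05} = 1.960 + 1.645 = 3.605.
(Lower-tail contribution to power is negligible for δ > 0.)
δ = d·√n ⇒ d = δ/√n = 3.605/√78 = 0.4082.

d ≈ 0.408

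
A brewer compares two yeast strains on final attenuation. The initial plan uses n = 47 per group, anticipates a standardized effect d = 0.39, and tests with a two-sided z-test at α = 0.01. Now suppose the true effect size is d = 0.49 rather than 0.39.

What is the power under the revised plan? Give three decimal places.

Power ≈ 0.421

With d = 0.49: δ = d·√(n/2) = 0.49 × √(47/2) = 2.3754. Critical value z_{0.005} = 2.576.
Revised power = Φ(δ − 2.576) + Φ(−δ − 2.576) = Φ(-0.200) + Φ(-4.951) = 0.4206 + 0.0000 = 0.4206.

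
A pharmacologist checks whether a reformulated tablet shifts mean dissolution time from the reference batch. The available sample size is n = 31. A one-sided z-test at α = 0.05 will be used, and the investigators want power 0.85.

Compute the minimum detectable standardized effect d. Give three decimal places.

Required noncentrality: δ = z_{0.05} + z_{0.15} = 1.645 + 1.036 = 2.681.
δ = d·√n ⇒ d = δ/√n = 2.681/√31 = 0.4816.

d ≈ 0.482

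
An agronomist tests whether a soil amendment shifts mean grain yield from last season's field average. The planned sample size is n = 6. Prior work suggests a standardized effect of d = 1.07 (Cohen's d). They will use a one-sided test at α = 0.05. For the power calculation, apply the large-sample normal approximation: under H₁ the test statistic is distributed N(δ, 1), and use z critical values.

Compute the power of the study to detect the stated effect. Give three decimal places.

Power ≈ 0.835

Noncentrality parameter: δ = d·√n = 1.07 × √6 = 2.6210
One-sided α = 0.05 → critical value z_{0.05} = 1.645.
Power = P(Z > 1.645 − δ) = Φ(0.976) = 0.8355.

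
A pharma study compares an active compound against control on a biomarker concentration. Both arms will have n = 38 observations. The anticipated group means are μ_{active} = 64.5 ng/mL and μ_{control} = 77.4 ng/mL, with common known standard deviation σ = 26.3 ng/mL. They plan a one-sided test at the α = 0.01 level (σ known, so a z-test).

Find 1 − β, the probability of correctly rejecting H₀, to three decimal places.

Power ≈ 0.425

Standardized effect: d = |μ_{active} − μ_{control}| / σ = |64.5 − 77.4| / 26.3 = 0.4905
Noncentrality parameter: δ = d·√(n/2) = 0.4905 × √(38/2) = 2.1380
One-sided α = 0.01 → critical value z_{0.01} = 2.326.
Power = P(Z > 2.326 − δ) = Φ(-0.188) = 0.4253.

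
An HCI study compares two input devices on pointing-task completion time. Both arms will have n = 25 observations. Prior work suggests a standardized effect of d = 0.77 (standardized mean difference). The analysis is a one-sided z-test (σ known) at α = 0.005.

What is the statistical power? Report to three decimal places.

Power ≈ 0.558

Noncentrality parameter: δ = d·√(n/2) = 0.77 × √(25/2) = 2.7224
One-sided α = 0.005 → critical value z_{0.005} = 2.576.
Power = Φ(δ − 2.576) = Φ(0.147) = 0.5582.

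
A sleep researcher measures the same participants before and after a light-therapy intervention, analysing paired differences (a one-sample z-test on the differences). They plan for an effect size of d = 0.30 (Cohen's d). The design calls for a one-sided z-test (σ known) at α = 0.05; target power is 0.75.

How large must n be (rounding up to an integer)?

n = 60

For power 0.75 need Φ(δ − z_{0.05}) = 0.75, so δ = z_{0.05} + z_{0.25} = 1.645 + 0.674 = 2.319.
δ = d·√n ⇒ n = (δ/d)² = (2.319 / 0.30)² = 59.77.
Round up to the next whole unit.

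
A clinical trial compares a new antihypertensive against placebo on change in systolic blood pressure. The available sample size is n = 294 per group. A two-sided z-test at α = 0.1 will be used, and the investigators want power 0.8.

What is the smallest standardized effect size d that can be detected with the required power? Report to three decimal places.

d ≈ 0.205

Need Φ(δ − 1.645) = 0.8, so δ = 1.645 + 0.842 = 2.486.
(The second rejection-region term Φ(−δ − z_{α/2}) is negligible and dropped.)
δ = d·√(n/2) ⇒ d = δ/√(n/2) = 2.486/√(294/2) = 0.2051.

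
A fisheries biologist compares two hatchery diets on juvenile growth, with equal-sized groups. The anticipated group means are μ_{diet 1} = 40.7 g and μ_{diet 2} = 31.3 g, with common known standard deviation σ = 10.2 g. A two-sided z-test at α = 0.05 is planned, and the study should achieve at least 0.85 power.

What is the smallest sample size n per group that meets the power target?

n = 22 per group

Standardized effect: d = |μ_{diet 1} − μ_{diet 2}| / σ = |40.7 − 31.3| / 10.2 = 0.9216
For power 0.85 need Φ(δ − z_{0.025}) = 0.85, so δ = z_{0.025} + z_{0.15} = 1.960 + 1.036 = 2.996.
(The Φ(−δ − z_{α/2}) term is vanishingly small for δ > 0 and is dropped in the standard sample-size formula.)
δ = d·√(n/2) ⇒ n = 2(δ/d)² = 2 × (2.996 / 0.9216)² = 21.14.
Rounding up, n = 22 per group.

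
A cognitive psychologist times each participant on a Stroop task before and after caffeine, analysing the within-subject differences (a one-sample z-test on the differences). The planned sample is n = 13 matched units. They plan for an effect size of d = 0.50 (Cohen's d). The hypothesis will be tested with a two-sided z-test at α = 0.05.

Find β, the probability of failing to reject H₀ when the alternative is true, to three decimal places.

Noncentrality parameter: δ = d·√n = 0.50 × √13 = 1.8028
Two-sided α = 0.05 → critical value z_{0.025} = 1.960.
Power = Φ(δ − 1.960) + Φ(−δ − 1.960) = Φ(-0.157) + Φ(-3.763) = 0.4375 + 0.0001 = 0.4376.
Type II error: β = 1 − power = 1 − 0.4376 = 0.5624.

β ≈ 0.562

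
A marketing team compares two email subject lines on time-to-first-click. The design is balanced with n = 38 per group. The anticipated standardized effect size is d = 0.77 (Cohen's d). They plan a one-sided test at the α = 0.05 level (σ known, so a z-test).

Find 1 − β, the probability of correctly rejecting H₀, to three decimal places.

Power ≈ 0.957

Noncentrality parameter: δ = d·√(n/2) = 0.77 × √(38/2) = 3.3564
Critical value for a one-sided test at α = 0.05: z_α = 1.645.
Power = P(Z > 1.645 − δ) = Φ(1.711) = 0.9565.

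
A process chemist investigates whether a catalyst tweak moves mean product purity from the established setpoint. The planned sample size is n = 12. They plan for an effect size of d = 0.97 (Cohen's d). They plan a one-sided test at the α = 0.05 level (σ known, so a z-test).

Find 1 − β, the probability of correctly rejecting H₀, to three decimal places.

Noncentrality parameter: δ = d·√n = 0.97 × √12 = 3.3602
One-sided α = 0.05 → critical value z_{0.05} = 1.645.
Power = Φ(δ − 1.645) = Φ(1.715) = 0.9569.

Power ≈ 0.957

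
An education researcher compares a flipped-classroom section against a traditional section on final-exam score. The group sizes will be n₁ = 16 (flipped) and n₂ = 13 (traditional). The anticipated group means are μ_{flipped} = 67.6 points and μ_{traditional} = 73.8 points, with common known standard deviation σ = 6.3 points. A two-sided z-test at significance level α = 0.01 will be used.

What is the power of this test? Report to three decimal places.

Standardized effect: d = |μ_{flipped} − μ_{traditional}| / σ = |67.6 − 73.8| / 6.3 = 0.9841
Noncentrality parameter: δ = d / √(1/n₁ + 1/n₂) = 0.9841 / √(1/16 + 1/13) = 2.6356
Two-sided α = 0.01 → critical value z_{0.005} = 2.576.
Power = Φ(δ − 2.576) + Φ(−δ − 2.576) = Φ(0.060) + Φ(-5.211) = 0.5238 + 0.0000 = 0.5238.

Power ≈ 0.524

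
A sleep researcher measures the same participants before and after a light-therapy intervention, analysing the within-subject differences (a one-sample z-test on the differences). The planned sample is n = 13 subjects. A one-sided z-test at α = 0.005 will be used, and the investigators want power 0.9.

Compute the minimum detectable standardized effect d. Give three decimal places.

Need Φ(δ − 2.576) = 0.9, so δ = 2.576 + 1.282 = 3.857.
δ = d·√n ⇒ d = δ/√n = 3.857/√13 = 1.0698.

d ≈ 1.070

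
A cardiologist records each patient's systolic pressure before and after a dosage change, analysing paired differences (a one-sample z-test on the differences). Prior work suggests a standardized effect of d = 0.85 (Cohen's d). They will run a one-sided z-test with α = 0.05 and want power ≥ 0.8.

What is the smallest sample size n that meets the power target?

For power 0.8 need Φ(δ − z_{0.05}) = 0.8, so δ = z_{0.05} + z_{0.20} = 1.645 + 0.842 = 2.486.
δ = d·√n ⇒ n = (δ/d)² = (2.486 / 0.85)² = 8.56.
Round up to the next whole unit.

n = 9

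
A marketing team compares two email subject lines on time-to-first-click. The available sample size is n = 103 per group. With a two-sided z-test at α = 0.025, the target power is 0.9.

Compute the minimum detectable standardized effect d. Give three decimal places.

d ≈ 0.491

Need Φ(δ − 2.241) = 0.9, so δ = 2.241 + 1.282 = 3.523.
(Lower-tail contribution to power is negligible for δ > 0.)
δ = d·√(n/2) ⇒ d = δ/√(n/2) = 3.523/√(103/2) = 0.4909.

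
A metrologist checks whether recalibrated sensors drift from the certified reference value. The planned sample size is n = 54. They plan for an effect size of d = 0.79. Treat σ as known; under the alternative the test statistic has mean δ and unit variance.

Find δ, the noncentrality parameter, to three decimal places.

δ = d·√n = 0.79 × √54 = 5.8053

δ ≈ 5.805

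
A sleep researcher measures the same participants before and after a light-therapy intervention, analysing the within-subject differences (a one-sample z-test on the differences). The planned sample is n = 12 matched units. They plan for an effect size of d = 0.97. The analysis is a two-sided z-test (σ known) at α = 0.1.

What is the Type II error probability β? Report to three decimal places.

β ≈ 0.043

Noncentrality parameter: δ = d·√n = 0.97 × √12 = 3.3602
Critical value for a two-sided test at α = 0.1: z_{α/2} = 1.645.
Power = Φ(δ − 1.645) + Φ(−δ − 1.645) = Φ(1.715) + Φ(-5.005) = 0.9569 + 0.0000 = 0.9569.
Type II error: β = 1 − power = 1 − 0.9569 = 0.0431.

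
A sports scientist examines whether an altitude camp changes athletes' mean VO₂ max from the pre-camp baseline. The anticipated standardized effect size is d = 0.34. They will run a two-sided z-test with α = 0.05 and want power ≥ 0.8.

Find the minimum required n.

Set Φ(δ − 1.960) = 0.8; then δ − 1.960 = Φ⁻¹(0.8) = 0.842, giving δ = 2.802.
(The Φ(−δ − z_{α/2}) term is vanishingly small for δ > 0 and is dropped in the standard sample-size formula.)
δ = d·√n ⇒ n = (δ/d)² = (2.802 / 0.34)² = 67.90.
Round up to the next whole unit.

n = 68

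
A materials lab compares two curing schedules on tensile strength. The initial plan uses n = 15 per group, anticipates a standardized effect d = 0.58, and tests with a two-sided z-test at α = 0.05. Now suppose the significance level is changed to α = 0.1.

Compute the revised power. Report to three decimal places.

Power ≈ 0.478

δ = d·√(n/2) = 0.58 × √(15/2) = 1.5884 (unchanged). New critical value: z_{0.05} = 1.645.
Revised power = Φ(δ − 1.645) + Φ(−δ − 1.645) = Φ(-0.056) + Φ(-3.233) = 0.4775 + 0.0006 = 0.4781.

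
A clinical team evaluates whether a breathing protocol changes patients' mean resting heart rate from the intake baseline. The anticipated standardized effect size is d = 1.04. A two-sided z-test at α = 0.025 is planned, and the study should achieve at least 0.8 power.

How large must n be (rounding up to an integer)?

n = 9

Set Φ(δ − 2.241) = 0.8; then δ − 2.241 = Φ⁻¹(0.8) = 0.842, giving δ = 3.083.
(The Φ(−δ − z_{α/2}) term is vanishingly small for δ > 0 and is dropped in the standard sample-size formula.)
δ = d·√n ⇒ n = (δ/d)² = (3.083 / 1.04)² = 8.79.
Rounding up, n = 9.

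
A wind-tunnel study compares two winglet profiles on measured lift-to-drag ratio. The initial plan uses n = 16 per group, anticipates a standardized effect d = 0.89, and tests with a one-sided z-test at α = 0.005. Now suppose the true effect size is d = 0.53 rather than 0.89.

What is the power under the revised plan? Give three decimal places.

Power ≈ 0.141

With d = 0.53: δ = d·√(n/2) = 0.53 × √(16/2) = 1.4991. Critical value z_{0.005} = 2.576.
Revised power = Φ(δ − 2.576) = Φ(-1.077) = 0.1408.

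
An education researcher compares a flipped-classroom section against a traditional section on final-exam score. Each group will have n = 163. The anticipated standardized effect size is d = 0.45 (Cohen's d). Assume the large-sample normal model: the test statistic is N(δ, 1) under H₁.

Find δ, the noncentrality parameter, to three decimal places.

δ ≈ 4.062

δ = d·√(n/2) = 0.45 × √(163/2) = 4.0625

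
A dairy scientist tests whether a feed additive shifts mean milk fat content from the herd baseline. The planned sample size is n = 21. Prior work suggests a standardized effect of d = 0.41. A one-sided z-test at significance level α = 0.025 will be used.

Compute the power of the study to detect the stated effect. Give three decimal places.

Noncentrality parameter: δ = d·√n = 0.41 × √21 = 1.8789
Critical value for a one-sided test at α = 0.025: z_α = 1.960.
Power = P(Z > 1.960 − δ) = Φ(-0.081) = 0.4677.

Power ≈ 0.468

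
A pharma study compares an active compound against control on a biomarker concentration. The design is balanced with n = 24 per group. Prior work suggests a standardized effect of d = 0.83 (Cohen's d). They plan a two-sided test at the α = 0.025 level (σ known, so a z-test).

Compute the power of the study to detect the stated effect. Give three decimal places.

Power ≈ 0.737

Noncentrality parameter: δ = d·√(n/2) = 0.83 × √(24/2) = 2.8752
Two-sided α = 0.025 → critical value z_{0.0125} = 2.241.
Power = Φ(δ − 2.241) + Φ(−δ − 2.241) = Φ(0.634) + Φ(-5.117) = 0.7369 + 0.0000 = 0.7369.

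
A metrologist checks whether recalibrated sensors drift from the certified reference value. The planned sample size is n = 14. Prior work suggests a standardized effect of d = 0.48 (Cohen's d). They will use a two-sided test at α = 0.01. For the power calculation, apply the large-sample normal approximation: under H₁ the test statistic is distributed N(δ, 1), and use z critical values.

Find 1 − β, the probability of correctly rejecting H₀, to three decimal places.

Power ≈ 0.218

Noncentrality parameter: δ = d·√n = 0.48 × √14 = 1.7960
Critical value for a two-sided test at α = 0.01: z_{α/2} = 2.576.
Power = Φ(δ − 2.576) + Φ(−δ − 2.576) = Φ(-0.780) + Φ(-4.372) = 0.2177 + 0.0000 = 0.2178.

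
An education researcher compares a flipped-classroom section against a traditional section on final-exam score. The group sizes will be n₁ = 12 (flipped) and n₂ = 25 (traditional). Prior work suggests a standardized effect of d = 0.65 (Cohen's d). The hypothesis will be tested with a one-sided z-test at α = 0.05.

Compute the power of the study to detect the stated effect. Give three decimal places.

Noncentrality parameter: δ = d / √(1/n₁ + 1/n₂) = 0.65 / √(1/12 + 1/25) = 1.8509
One-sided α = 0.05 → critical value z_{0.05} = 1.645.
Power = P(Z > 1.645 − δ) = Φ(0.206) = 0.5816.

Power ≈ 0.582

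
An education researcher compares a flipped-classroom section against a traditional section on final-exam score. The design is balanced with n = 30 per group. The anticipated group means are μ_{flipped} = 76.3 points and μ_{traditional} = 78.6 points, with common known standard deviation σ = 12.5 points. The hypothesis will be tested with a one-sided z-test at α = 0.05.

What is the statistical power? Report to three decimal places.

Power ≈ 0.176

Standardized effect: d = |μ_{flipped} − μ_{traditional}| / σ = |76.3 − 78.6| / 12.5 = 0.1840
Noncentrality parameter: λ = d·√(n/2) = 0.1840 × √(30/2) = 0.7126
Critical value for a one-sided test at α = 0.05: z_α = 1.645.
Power = P(Z > 1.645 − λ) = Φ(-0.932) = 0.1756.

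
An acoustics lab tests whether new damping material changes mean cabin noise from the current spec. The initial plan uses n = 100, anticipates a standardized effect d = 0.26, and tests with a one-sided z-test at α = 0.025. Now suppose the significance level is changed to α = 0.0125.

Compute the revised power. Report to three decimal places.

Power ≈ 0.640

δ = d·√n = 0.26 × √100 = 2.6000 (unchanged). New critical value: z_{0.0125} = 2.241.
Revised power = P(Z > 2.241 − δ) = Φ(0.359) = 0.6401.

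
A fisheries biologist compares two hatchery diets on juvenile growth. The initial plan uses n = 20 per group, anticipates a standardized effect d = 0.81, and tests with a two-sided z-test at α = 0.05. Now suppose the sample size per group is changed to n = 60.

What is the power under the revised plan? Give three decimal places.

With n = 60 per group: δ = d·√(n/2) = 0.81 × √(60/2) = 4.4366. Critical value z_{0.025} = 1.960.
Revised power = Φ(δ − 1.960) + Φ(−δ − 1.960) = Φ(2.477) + Φ(-6.397) = 0.9934 + 0.0000 = 0.9934.

Power ≈ 0.993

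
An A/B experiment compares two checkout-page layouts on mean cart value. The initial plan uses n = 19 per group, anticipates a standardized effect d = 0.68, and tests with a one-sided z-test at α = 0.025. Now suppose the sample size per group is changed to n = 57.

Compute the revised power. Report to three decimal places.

Power ≈ 0.953

With n = 57 per group: δ = d·√(n/2) = 0.68 × √(57/2) = 3.6302. Critical value z_{0.025} = 1.960.
Revised power = Φ(δ − 1.960) = Φ(1.670) = 0.9526.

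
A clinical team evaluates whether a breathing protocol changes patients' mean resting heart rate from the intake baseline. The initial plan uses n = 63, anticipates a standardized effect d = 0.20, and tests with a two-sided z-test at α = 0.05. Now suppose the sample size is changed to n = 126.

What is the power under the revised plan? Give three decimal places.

With n = 126: δ = d·√n = 0.20 × √126 = 2.2450. Critical value z_{0.025} = 1.960.
Revised power = Φ(δ − 1.960) + Φ(−δ − 1.960) = Φ(0.285) + Φ(-4.205) = 0.6122 + 0.0000 = 0.6122.

Power ≈ 0.612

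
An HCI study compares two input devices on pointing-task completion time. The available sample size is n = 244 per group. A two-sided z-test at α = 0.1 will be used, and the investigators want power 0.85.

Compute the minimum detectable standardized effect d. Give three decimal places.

Required noncentrality: δ = z_{0.05} + z_{0.15} = 1.645 + 1.036 = 2.681.
(Lower-tail contribution to power is negligible for δ > 0.)
δ = d·√(n/2) ⇒ d = δ/√(n/2) = 2.681/√(244/2) = 0.2428.

d ≈ 0.243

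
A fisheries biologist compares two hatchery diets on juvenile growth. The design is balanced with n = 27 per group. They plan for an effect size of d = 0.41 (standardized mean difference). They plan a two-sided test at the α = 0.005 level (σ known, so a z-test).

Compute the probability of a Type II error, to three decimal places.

Noncentrality parameter: λ = d·√(n/2) = 0.41 × √(27/2) = 1.5064
Critical value for a two-sided test at α = 0.005: z_{α/2} = 2.807.
Power = Φ(λ − 2.807) + Φ(−λ − 2.807) = Φ(-1.301) + Φ(-4.313) = 0.0967 + 0.0000 = 0.0967.
Type II error: β = 1 − power = 1 − 0.0967 = 0.9033.

β ≈ 0.903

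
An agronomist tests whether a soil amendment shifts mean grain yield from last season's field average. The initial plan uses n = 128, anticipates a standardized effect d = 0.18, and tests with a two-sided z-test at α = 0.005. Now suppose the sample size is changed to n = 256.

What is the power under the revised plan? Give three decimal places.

Power ≈ 0.529

With n = 256: δ = d·√n = 0.18 × √256 = 2.8800. Critical value z_{0.0025} = 2.807.
Revised power = Φ(δ − 2.807) + Φ(−δ − 2.807) = Φ(0.073) + Φ(-5.687) = 0.5291 + 0.0000 = 0.5291.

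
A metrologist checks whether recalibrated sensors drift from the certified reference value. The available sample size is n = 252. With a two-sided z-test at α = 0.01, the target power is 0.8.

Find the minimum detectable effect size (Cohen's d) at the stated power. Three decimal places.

d ≈ 0.215

Need Φ(δ − 2.576) = 0.8, so δ = 2.576 + 0.842 = 3.417.
(The second rejection-region term Φ(−δ − z_{α/2}) is negligible and dropped.)
δ = d·√n ⇒ d = δ/√n = 3.417/√252 = 0.2153.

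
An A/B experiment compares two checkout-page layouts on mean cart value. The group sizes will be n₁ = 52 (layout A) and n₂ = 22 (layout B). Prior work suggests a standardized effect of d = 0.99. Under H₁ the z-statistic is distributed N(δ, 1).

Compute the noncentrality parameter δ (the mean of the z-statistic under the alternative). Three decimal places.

δ ≈ 3.893

The noncentrality parameter scales effect size by the design's sample-size factor: δ = d / √(1/n₁ + 1/n₂) = 0.99 / √(1/52 + 1/22) = 3.8925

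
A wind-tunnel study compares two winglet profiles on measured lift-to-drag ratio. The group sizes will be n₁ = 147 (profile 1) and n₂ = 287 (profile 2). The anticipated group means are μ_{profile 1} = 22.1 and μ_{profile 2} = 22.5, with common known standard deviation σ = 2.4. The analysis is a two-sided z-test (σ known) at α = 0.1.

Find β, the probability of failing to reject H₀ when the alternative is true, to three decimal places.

β ≈ 0.500

Standardized effect: d = |μ_{profile 1} − μ_{profile 2}| / σ = |22.1 − 22.5| / 2.4 = 0.1667
Noncentrality parameter: δ = d / √(1/n₁ + 1/n₂) = 0.1667 / √(1/147 + 1/287) = 1.6432
Two-sided α = 0.1 → critical value z_{0.05} = 1.645.
Power = Φ(δ − 1.645) + Φ(−δ − 1.645) = Φ(-0.002) + Φ(-3.288) = 0.4994 + 0.0005 = 0.4999.
Type II error: β = 1 − power = 1 − 0.4999 = 0.5001.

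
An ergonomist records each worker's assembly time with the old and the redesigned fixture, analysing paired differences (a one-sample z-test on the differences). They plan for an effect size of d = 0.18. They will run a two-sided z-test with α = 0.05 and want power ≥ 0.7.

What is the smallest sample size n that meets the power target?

For power 0.7 need Φ(δ − z_{0.025}) = 0.7, so δ = z_{0.025} + z_{0.30} = 1.960 + 0.524 = 2.484.
(For δ > 0 the lower-tail rejection region contributes negligibly to power, so the one-term inversion is standard.)
δ = d·√n ⇒ n = (δ/d)² = (2.484 / 0.18)² = 190.50.
Rounding up, n = 191.

n = 191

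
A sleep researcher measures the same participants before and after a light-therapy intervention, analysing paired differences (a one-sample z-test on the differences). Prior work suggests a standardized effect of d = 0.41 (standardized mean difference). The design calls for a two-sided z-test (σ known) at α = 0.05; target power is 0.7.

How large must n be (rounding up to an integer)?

n = 37

For power 0.7 need Φ(δ − z_{0.025}) = 0.7, so δ = z_{0.025} + z_{0.30} = 1.960 + 0.524 = 2.484.
(The Φ(−δ − z_{α/2}) term is vanishingly small for δ > 0 and is dropped in the standard sample-size formula.)
δ = d·√n ⇒ n = (δ/d)² = (2.484 / 0.41)² = 36.72.
Round up to the next whole unit.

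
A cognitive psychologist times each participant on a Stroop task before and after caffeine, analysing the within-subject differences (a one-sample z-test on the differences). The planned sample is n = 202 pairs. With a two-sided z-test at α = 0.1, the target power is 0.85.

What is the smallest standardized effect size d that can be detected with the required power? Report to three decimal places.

d ≈ 0.189

Need Φ(δ − 1.645) = 0.85, so δ = 1.645 + 1.036 = 2.681.
(The second rejection-region term Φ(−δ − z_{α/2}) is negligible and dropped.)
δ = d·√n ⇒ d = δ/√n = 2.681/√202 = 0.1887.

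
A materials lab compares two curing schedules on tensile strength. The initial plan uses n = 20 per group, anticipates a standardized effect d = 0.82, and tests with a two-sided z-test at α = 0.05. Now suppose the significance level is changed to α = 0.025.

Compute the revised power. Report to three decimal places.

δ = d·√(n/2) = 0.82 × √(20/2) = 2.5931 (unchanged). New critical value: z_{0.0125} = 2.241.
Revised power = Φ(δ − 2.241) + Φ(−δ − 2.241) = Φ(0.352) + Φ(-4.834) = 0.6375 + 0.0000 = 0.6375.

Power ≈ 0.637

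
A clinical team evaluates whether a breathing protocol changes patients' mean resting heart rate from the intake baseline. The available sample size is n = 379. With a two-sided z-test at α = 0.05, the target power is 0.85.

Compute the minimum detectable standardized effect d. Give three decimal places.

d ≈ 0.154

Required noncentrality: δ = z_{0.025} + z_{0.15} = 1.960 + 1.036 = 2.996.
(The second rejection-region term Φ(−δ − z_{α/2}) is negligible and dropped.)
δ = d·√n ⇒ d = δ/√n = 2.996/√379 = 0.1539.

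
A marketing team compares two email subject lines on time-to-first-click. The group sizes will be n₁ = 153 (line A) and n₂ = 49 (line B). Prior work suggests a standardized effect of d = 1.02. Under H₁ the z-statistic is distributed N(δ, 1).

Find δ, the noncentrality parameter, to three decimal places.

δ ≈ 6.214

The noncentrality parameter scales effect size by the design's sample-size factor: δ = d / √(1/n₁ + 1/n₂) = 1.02 / √(1/153 + 1/49) = 6.2140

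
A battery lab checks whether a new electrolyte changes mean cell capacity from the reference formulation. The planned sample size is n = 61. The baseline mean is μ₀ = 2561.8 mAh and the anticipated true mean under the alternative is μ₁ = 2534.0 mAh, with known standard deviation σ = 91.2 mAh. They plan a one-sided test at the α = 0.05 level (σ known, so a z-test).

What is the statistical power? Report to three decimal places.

Standardized effect: d = |μ₁ − μ₀| / σ = |2534.0 − 2561.8| / 91.2 = 0.3048
Noncentrality parameter: δ = d·√n = 0.3048 × √61 = 2.3808
Critical value for a one-sided test at α = 0.05: z_α = 1.645.
Power = P(Z > 1.645 − δ) = Φ(0.736) = 0.7691.

Power ≈ 0.769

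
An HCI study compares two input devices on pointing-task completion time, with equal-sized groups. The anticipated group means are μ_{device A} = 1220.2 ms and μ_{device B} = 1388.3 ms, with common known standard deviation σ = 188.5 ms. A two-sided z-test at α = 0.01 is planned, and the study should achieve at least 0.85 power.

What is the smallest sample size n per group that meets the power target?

Standardized effect: d = |μ_{device A} − μ_{device B}| / σ = |1220.2 − 1388.3| / 188.5 = 0.8918
Set Φ(δ − 2.576) = 0.85; then δ − 2.576 = Φ⁻¹(0.85) = 1.036, giving δ = 3.612.
(For δ > 0 the lower-tail rejection region contributes negligibly to power, so the one-term inversion is standard.)
δ = d·√(n/2) ⇒ n = 2(δ/d)² = 2 × (3.612 / 0.8918)² = 32.82.
Rounding up, n = 33 per group.

n = 33 per group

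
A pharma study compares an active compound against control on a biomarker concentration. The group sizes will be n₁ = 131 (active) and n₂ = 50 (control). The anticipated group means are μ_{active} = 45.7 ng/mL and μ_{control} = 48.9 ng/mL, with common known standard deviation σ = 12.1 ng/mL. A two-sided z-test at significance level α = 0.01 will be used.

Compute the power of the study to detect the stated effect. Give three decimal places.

Standardized effect: d = |μ_{active} − μ_{control}| / σ = |45.7 − 48.9| / 12.1 = 0.2645
Noncentrality parameter: δ = d / √(1/n₁ + 1/n₂) = 0.2645 / √(1/131 + 1/50) = 1.5909
Critical value for a two-sided test at α = 0.01: z_{α/2} = 2.576.
Power = Φ(δ − 2.576) + Φ(−δ − 2.576) = Φ(-0.985) + Φ(-4.167) = 0.1623 + 0.0000 = 0.1623.

Power ≈ 0.162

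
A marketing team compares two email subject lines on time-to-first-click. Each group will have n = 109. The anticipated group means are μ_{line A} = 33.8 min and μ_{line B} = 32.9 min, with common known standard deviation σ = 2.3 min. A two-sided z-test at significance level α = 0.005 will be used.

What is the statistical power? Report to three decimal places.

Standardized effect: d = |μ_{line A} − μ_{line B}| / σ = |33.8 − 32.9| / 2.3 = 0.3913
Noncentrality parameter: δ = d·√(n/2) = 0.3913 × √(109/2) = 2.8888
Critical value for a two-sided test at α = 0.005: z_{α/2} = 2.807.
Power = Φ(δ − 2.807) + Φ(−δ − 2.807) = Φ(0.082) + Φ(-5.696) = 0.5326 + 0.0000 = 0.5326.

Power ≈ 0.533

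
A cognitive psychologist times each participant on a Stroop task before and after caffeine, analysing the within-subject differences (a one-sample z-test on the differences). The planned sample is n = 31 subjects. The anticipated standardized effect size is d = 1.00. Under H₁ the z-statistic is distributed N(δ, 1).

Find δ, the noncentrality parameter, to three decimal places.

The noncentrality parameter scales effect size by the design's sample-size factor: δ = d·√n = 1.00 × √31 = 5.5678

δ ≈ 5.568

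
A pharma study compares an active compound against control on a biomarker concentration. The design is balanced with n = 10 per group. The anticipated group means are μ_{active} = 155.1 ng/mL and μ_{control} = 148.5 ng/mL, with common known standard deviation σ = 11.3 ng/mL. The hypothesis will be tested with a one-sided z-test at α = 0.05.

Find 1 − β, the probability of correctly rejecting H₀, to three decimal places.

Standardized effect: d = |μ_{active} − μ_{control}| / σ = |155.1 − 148.5| / 11.3 = 0.5841
Noncentrality parameter: λ = d·√(n/2) = 0.5841 × √(10/2) = 1.3060
Critical value for a one-sided test at α = 0.05: z_α = 1.645.
Power = P(Z > 1.645 − λ) = Φ(-0.339) = 0.3674.

Power ≈ 0.367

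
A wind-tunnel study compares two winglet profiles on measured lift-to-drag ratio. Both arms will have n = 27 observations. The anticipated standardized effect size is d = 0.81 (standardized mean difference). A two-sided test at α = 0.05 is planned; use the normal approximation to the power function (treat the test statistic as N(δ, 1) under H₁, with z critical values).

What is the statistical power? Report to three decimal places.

Power ≈ 0.845

Noncentrality parameter: δ = d·√(n/2) = 0.81 × √(27/2) = 2.9761
Critical value for a two-sided test at α = 0.05: z_{α/2} = 1.960.
Power = Φ(δ − 1.960) + Φ(−δ − 1.960) = Φ(1.016) + Φ(-4.936) = 0.8452 + 0.0000 = 0.8452.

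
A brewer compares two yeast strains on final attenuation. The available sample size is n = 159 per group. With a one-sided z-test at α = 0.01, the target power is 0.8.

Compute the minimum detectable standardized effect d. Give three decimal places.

Need Φ(δ − 2.326) = 0.8, so δ = 2.326 + 0.842 = 3.168.
δ = d·√(n/2) ⇒ d = δ/√(n/2) = 3.168/√(159/2) = 0.3553.

d ≈ 0.355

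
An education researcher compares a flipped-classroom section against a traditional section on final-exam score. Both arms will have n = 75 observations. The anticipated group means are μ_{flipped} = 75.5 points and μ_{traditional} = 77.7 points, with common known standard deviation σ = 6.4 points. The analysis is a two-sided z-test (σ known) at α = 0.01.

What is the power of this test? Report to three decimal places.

Standardized effect: d = |μ_{flipped} − μ_{traditional}| / σ = |75.5 − 77.7| / 6.4 = 0.3438
Noncentrality parameter: δ = d·√(n/2) = 0.3438 × √(75/2) = 2.1050
Two-sided α = 0.01 → critical value z_{0.005} = 2.576.
Power = Φ(δ − 2.576) + Φ(−δ − 2.576) = Φ(-0.471) + Φ(-4.681) = 0.3189 + 0.0000 = 0.3189.

Power ≈ 0.319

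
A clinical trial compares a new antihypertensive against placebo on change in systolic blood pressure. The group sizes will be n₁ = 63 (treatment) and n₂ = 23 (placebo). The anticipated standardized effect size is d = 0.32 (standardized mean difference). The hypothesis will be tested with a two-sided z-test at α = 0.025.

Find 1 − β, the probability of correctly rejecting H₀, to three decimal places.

Noncentrality parameter: δ = d / √(1/n₁ + 1/n₂) = 0.32 / √(1/63 + 1/23) = 1.3135
Two-sided α = 0.025 → critical value z_{0.0125} = 2.241.
Power = Φ(δ − 2.241) + Φ(−δ − 2.241) = Φ(-0.928) + Φ(-3.555) = 0.1767 + 0.0002 = 0.1769.

Power ≈ 0.177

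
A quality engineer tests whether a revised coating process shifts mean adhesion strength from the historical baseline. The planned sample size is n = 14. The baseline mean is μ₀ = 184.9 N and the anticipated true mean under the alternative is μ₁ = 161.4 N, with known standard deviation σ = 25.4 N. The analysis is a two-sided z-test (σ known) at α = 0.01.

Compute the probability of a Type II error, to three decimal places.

β ≈ 0.188

Standardized effect: d = |μ₁ − μ₀| / σ = |161.4 − 184.9| / 25.4 = 0.9252
Noncentrality parameter: δ = d·√n = 0.9252 × √14 = 3.4618
Two-sided α = 0.01 → critical value z_{0.005} = 2.576.
Power = Φ(δ − 2.576) + Φ(−δ − 2.576) = Φ(0.886) + Φ(-6.038) = 0.8122 + 0.0000 = 0.8122.
Type II error: β = 1 − power = 1 − 0.8122 = 0.1878.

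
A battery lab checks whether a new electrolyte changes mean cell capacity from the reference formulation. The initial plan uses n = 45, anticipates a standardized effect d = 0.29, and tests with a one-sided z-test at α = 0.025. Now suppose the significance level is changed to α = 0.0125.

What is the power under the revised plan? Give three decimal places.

δ = d·√n = 0.29 × √45 = 1.9454 (unchanged). New critical value: z_{0.0125} = 2.241.
Revised power = P(Z > 2.241 − δ) = Φ(-0.296) = 0.3836.

Power ≈ 0.384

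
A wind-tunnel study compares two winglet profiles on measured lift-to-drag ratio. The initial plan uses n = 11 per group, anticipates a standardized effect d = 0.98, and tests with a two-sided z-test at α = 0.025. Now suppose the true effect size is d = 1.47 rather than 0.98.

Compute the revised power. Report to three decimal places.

With d = 1.47: δ = d·√(n/2) = 1.47 × √(11/2) = 3.4475. Critical value z_{0.0125} = 2.241.
Revised power = Φ(δ − 2.241) + Φ(−δ − 2.241) = Φ(1.206) + Φ(-5.689) = 0.8861 + 0.0000 = 0.8861.

Power ≈ 0.886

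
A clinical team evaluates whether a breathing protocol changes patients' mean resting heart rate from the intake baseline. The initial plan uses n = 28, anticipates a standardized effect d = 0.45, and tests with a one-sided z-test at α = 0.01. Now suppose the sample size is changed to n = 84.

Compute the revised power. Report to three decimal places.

With n = 84: δ = d·√n = 0.45 × √84 = 4.1243. Critical value z_{0.01} = 2.326.
Revised power = Φ(δ − 2.326) = Φ(1.798) = 0.9639.

Power ≈ 0.964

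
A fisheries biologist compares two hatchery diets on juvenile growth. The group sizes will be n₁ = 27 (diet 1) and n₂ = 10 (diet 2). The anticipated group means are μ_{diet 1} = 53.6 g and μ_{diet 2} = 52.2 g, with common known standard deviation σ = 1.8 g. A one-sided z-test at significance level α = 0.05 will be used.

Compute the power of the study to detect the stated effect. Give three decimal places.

Standardized effect: d = |μ_{diet 1} − μ_{diet 2}| / σ = |53.6 − 52.2| / 1.8 = 0.7778
Noncentrality parameter: δ = d / √(1/n₁ + 1/n₂) = 0.7778 / √(1/27 + 1/10) = 2.1011
One-sided α = 0.05 → critical value z_{0.05} = 1.645.
Power = P(Z > 1.645 − δ) = Φ(0.456) = 0.6759.

Power ≈ 0.676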